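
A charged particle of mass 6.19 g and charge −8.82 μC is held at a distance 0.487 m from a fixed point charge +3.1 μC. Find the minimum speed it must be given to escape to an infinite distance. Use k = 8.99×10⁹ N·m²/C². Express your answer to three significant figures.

12.8 m/s

To just escape, total mechanical energy must reach zero at infinity: ½mv²_min + U = 0, so ½mv²_min = −U = |kQq|/r.
|U| = |kQq|/r = (8.99×10⁹ N·m²/C²)(3.10×10⁻⁶)(8.82×10⁻⁶)/(0.487) = 0.505 J.
v_min = √(2|U|/m) = √(2·0.505/6.19×10⁻³) = 12.8 m/s.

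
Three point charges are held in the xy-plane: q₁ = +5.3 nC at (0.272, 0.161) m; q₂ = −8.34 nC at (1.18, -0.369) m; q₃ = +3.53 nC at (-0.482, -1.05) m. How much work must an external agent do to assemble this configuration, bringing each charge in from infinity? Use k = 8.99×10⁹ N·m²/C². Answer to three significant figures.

-4.07×10⁻⁷ J

The work to assemble the configuration equals its total potential energy, U = Σ kqᵢqⱼ/rᵢⱼ over all pairs.
Pair separations: r₁₂ = 1.05 m, r₁₃ = 1.43 m, r₂₃ = 1.80 m.
U = (-3.78×10⁻⁷) + (1.18×10⁻⁷) + (-1.47×10⁻⁷) = -4.07×10⁻⁷ J.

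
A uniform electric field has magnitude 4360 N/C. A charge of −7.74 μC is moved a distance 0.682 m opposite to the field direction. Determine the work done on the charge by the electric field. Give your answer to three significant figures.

0.0230 J

The potential change for a displacement 0.682 m opposite to the field direction is ΔV = +Ed = 2970 V.
W_field = −qΔV = 0.0230 J.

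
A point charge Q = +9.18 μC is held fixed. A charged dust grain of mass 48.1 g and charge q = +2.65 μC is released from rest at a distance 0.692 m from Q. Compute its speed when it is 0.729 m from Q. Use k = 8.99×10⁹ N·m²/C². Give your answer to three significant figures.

0.817 m/s

Only the electrostatic force acts, so mechanical energy is conserved: ½mv² = U₁ − U₂ = kQq(1/r₁ − 1/r₂).
U₁ − U₂ = (8.99×10⁹ N·m²/C²)(9.18×10⁻⁶ C)(2.65×10⁻⁶ C)(1/0.692 − 1/0.729) = 0.0160 J.
v = √(2·0.0160/0.0481) = 0.817 m/s.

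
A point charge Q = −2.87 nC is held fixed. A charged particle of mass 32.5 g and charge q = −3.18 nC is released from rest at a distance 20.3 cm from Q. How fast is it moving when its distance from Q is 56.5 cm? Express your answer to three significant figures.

Only the electrostatic force acts, so mechanical energy is conserved: ½mv² = U₁ − U₂ = kQq(1/r₁ − 1/r₂).
U₁ − U₂ = (8.99×10⁹ N·m²/C²)(-2.87×10⁻⁹ C)(-3.18×10⁻⁹ C)(1/0.203 − 1/0.565) = 2.59×10⁻⁷ J.
v = √(2·2.59×10⁻⁷/0.0325) = 3.99×10⁻³ m/s.

3.99×10⁻³ m/s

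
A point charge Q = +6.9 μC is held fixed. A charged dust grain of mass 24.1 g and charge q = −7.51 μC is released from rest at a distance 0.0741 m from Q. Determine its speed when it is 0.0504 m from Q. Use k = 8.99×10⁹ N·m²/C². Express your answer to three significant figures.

15.7 m/s

Only the electrostatic force acts, so mechanical energy is conserved: ½mv² = U₁ − U₂ = kQq(1/r₁ − 1/r₂).
U₁ − U₂ = (8.99×10⁹ N·m²/C²)(6.90×10⁻⁶ C)(-7.51×10⁻⁶ C)(1/0.0741 − 1/0.0504) = 2.96 J.
v = √(2·2.96/0.0241) = 15.7 m/s.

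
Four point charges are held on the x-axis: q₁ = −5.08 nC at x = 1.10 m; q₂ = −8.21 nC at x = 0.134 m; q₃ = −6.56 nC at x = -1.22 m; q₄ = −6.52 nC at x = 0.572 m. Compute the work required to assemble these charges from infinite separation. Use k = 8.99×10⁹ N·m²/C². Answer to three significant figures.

2.75×10⁻⁶ J

The work to assemble the configuration equals its total potential energy, U = Σ kqᵢqⱼ/rᵢⱼ over all pairs.
Pair separations: r₁₂ = 0.966 m, r₁₃ = 2.32 m, r₁₄ = 0.528 m, r₂₃ = 1.35 m, r₂₄ = 0.438 m, r₃₄ = 1.79 m.
Summing all 6 pair terms gives U = 2.75×10⁻⁶ J.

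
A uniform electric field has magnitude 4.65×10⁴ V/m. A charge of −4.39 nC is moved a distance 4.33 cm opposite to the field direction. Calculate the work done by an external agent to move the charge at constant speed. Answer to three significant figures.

-8.84×10⁻⁶ J

The potential change for a displacement 4.33 cm opposite to the field direction is ΔV = +Ed = 2010 V.
W_ext = qΔV = -8.84×10⁻⁶ J.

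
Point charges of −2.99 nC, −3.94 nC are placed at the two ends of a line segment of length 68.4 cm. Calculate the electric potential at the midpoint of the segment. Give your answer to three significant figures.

The total potential is the scalar sum of each charge's contribution, V = Σ kqᵢ/rᵢ.
Each charge is 0.342 m from the midpoint.
V = k[(-2.99×10⁻⁹)/(0.342) + (-3.94×10⁻⁹)/(0.342)] = -182 V.

-182 V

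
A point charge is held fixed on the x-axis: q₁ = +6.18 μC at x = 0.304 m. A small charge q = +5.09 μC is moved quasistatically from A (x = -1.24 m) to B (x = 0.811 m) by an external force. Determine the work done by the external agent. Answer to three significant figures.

For quasistatic motion the external work equals the change in potential energy: W_ext = qΔV = q(V_B − V_A).
At A: distance to the source charge is 1.54 m; V_A = kq₁/r = 3.60×10⁴ V.
At B: distance to the source charge is 0.507 m; V_B = kq₁/r = 1.10×10⁵ V.
ΔV = V_B − V_A = 7.36×10⁴ V.
W_ext = qΔV = (5.09×10⁻⁶ C)(7.36×10⁴ V) = 0.375 J.

0.375 J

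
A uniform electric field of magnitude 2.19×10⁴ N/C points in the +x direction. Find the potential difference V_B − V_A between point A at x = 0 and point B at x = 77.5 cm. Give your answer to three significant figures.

-1.70×10⁴ V

In a uniform field, potential decreases in the direction of E: V_B − V_A = −E·Δx.
V_B − V_A = −(2.19×10⁴ V/m)(0.775 m) = -1.70×10⁴ V.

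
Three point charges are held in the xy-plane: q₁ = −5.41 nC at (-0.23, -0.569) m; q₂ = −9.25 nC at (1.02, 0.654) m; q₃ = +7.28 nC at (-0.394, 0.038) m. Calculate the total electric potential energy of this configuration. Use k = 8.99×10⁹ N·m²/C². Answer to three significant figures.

-6.98×10⁻⁷ J

The assembly work is the sum of pairwise potential energies, U = Σ_{i<j} kqᵢqⱼ/rᵢⱼ.
Pair separations: r₁₂ = 1.75 m, r₁₃ = 0.629 m, r₂₃ = 1.54 m.
U = (2.57×10⁻⁷) + (-5.63×10⁻⁷) + (-3.93×10⁻⁷) = -6.98×10⁻⁷ J.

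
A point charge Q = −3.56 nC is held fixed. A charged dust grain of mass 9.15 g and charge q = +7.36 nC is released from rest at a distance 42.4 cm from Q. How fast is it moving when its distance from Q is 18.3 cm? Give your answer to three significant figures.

Only the electrostatic force acts, so mechanical energy is conserved: ½mv² = U₁ − U₂ = kQq(1/r₁ − 1/r₂).
U₁ − U₂ = (8.99×10⁹ N·m²/C²)(-3.56×10⁻⁹ C)(7.36×10⁻⁹ C)(1/0.424 − 1/0.183) = 7.32×10⁻⁷ J.
v = √(2·7.32×10⁻⁷/9.15×10⁻³) = 0.0126 m/s.

0.0126 m/s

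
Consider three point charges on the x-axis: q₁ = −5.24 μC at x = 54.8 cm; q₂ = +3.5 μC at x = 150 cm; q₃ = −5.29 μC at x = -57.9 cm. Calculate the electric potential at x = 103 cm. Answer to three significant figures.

-6.03×10⁴ V

The total potential is the scalar sum of each charge's contribution, V = Σ kqᵢ/rᵢ.
Distances from the field point to each charge: r₁ = 0.482 m, r₂ = 0.470 m, r₃ = 1.61 m.
V = k[(-5.24×10⁻⁶)/(0.482) + (3.50×10⁻⁶)/(0.470) + (-5.29×10⁻⁶)/(1.61)] = -6.03×10⁴ V.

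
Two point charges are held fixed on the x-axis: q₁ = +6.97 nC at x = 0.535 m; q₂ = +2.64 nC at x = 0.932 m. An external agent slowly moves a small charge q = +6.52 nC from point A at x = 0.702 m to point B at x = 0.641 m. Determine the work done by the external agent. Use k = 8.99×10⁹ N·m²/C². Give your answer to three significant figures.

1.27×10⁻⁶ J

For quasistatic motion the external work equals the change in potential energy: W_ext = qΔV = q(V_B − V_A).
At A: distances to the source charges are 0.167 m, 0.230 m; V_A = Σ kqᵢ/rᵢ = 478 V.
At B: distances to the source charges are 0.106 m, 0.291 m; V_B = Σ kqᵢ/rᵢ = 673 V.
ΔV = V_B − V_A = 194 V.
W_ext = qΔV = (6.52×10⁻⁹ C)(194 V) = 1.27×10⁻⁶ J.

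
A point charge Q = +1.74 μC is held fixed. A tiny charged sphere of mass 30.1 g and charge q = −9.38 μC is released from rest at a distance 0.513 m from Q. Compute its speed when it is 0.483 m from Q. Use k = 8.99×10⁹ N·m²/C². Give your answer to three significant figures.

1.09 m/s

Only the electrostatic force acts, so mechanical energy is conserved: ½mv² = U₁ − U₂ = kQq(1/r₁ − 1/r₂).
U₁ − U₂ = (8.99×10⁹ N·m²/C²)(1.74×10⁻⁶ C)(-9.38×10⁻⁶ C)(1/0.513 − 1/0.483) = 0.0178 J.
v = √(2·0.0178/0.0301) = 1.09 m/s.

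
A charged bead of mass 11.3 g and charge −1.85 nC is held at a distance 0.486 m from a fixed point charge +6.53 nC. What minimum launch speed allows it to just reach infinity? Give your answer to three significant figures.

6.29×10⁻³ m/s

To just escape, total mechanical energy must reach zero at infinity: ½mv²_min + U = 0, so ½mv²_min = −U = |kQq|/r.
|U| = |kQq|/r = (8.99×10⁹ N·m²/C²)(6.53×10⁻⁹)(1.85×10⁻⁹)/(0.486) = 2.23×10⁻⁷ J.
v_min = √(2|U|/m) = √(2·2.23×10⁻⁷/0.0113) = 6.29×10⁻³ m/s.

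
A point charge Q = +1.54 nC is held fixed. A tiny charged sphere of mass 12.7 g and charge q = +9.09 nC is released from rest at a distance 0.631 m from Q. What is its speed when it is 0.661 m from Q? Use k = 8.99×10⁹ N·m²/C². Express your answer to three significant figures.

Only the electrostatic force acts, so mechanical energy is conserved: ½mv² = U₁ − U₂ = kQq(1/r₁ − 1/r₂).
U₁ − U₂ = (8.99×10⁹ N·m²/C²)(1.54×10⁻⁹ C)(9.09×10⁻⁹ C)(1/0.631 − 1/0.661) = 9.05×10⁻⁹ J.
v = √(2·9.05×10⁻⁹/0.0127) = 1.19×10⁻³ m/s.

1.19×10⁻³ m/s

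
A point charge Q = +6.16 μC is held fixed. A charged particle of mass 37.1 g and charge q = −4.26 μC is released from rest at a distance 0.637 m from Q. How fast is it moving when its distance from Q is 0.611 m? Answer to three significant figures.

Only the electrostatic force acts, so mechanical energy is conserved: ½mv² = U₁ − U₂ = kQq(1/r₁ − 1/r₂).
U₁ − U₂ = (8.99×10⁹ N·m²/C²)(6.16×10⁻⁶ C)(-4.26×10⁻⁶ C)(1/0.637 − 1/0.611) = 0.0158 J.
v = √(2·0.0158/0.0371) = 0.922 m/s.

0.922 m/s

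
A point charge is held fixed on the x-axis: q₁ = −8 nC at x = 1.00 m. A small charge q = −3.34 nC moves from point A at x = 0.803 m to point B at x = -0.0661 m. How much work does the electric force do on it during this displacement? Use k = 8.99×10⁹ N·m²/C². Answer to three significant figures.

The work done by the electric force is W_field = −ΔU = −q(V_B − V_A) = q(V_A − V_B).
At A: distance to the source charge is 0.197 m; V_A = kq₁/r = -365 V.
At B: distance to the source charge is 1.07 m; V_B = kq₁/r = -67.5 V.
ΔV = V_B − V_A = 298 V.
W_field = −qΔV = −(-3.34×10⁻⁹ C)(298 V) = 9.94×10⁻⁷ J.

9.94×10⁻⁷ J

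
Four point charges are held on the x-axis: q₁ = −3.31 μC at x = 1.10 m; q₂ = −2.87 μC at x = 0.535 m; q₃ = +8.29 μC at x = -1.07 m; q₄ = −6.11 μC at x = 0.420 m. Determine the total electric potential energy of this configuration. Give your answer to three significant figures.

1.24 J

The work to assemble the configuration equals its total potential energy, U = Σ kqᵢqⱼ/rᵢⱼ over all pairs.
Pair separations: r₁₂ = 0.565 m, r₁₃ = 2.17 m, r₁₄ = 0.680 m, r₂₃ = 1.60 m, r₂₄ = 0.115 m, r₃₄ = 1.49 m.
Summing all 6 pair terms gives U = 1.24 J.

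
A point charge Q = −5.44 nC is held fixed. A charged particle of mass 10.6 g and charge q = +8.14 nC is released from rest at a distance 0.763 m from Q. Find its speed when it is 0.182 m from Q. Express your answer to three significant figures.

0.0177 m/s

Only the electrostatic force acts, so mechanical energy is conserved: ½mv² = U₁ − U₂ = kQq(1/r₁ − 1/r₂).
U₁ − U₂ = (8.99×10⁹ N·m²/C²)(-5.44×10⁻⁹ C)(8.14×10⁻⁹ C)(1/0.763 − 1/0.182) = 1.67×10⁻⁶ J.
v = √(2·1.67×10⁻⁶/0.0106) = 0.0177 m/s.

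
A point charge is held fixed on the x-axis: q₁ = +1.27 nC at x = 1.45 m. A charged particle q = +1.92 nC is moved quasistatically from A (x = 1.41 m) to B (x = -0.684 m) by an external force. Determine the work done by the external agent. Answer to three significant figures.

For quasistatic motion the external work equals the change in potential energy: W_ext = qΔV = q(V_B − V_A).
At A: distance to the source charge is 0.0400 m; V_A = kq₁/r = 285 V.
At B: distance to the source charge is 2.13 m; V_B = kq₁/r = 5.35 V.
ΔV = V_B − V_A = -280 V.
W_ext = qΔV = (1.92×10⁻⁹ C)(-280 V) = -5.38×10⁻⁷ J.

-5.38×10⁻⁷ J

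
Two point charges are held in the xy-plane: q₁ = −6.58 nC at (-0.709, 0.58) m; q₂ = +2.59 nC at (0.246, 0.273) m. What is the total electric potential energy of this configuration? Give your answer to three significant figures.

-1.53×10⁻⁷ J

The work to assemble the configuration equals its total potential energy, U = Σ kqᵢqⱼ/rᵢⱼ over all pairs.
Pair separations: r₁₂ = 1.00 m.
U = (-1.53×10⁻⁷) = -1.53×10⁻⁷ J.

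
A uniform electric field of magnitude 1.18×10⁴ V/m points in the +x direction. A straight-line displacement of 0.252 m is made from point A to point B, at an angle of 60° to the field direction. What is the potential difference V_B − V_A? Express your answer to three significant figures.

Only the component of displacement along E changes the potential: ΔV = −E·d·cosθ.
ΔV = −(1.18×10⁴ V/m)(0.252 m)cos60° = -1490 V.

-1490 V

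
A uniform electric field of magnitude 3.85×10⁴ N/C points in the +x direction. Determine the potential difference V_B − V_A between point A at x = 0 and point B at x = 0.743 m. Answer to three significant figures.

In a uniform field, potential decreases in the direction of E: V_B − V_A = −E·Δx.
V_B − V_A = −(3.85×10⁴ V/m)(0.743 m) = -2.86×10⁴ V.

-2.86×10⁴ V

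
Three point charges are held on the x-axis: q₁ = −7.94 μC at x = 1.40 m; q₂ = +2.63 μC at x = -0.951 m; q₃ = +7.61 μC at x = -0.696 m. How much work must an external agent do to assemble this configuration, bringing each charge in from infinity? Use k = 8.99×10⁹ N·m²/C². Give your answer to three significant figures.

The work to assemble the configuration equals its total potential energy, U = Σ kqᵢqⱼ/rᵢⱼ over all pairs.
Pair separations: r₁₂ = 2.35 m, r₁₃ = 2.10 m, r₂₃ = 0.255 m.
U = (-0.0799) + (-0.259) + (0.706) = 0.367 J.

0.367 J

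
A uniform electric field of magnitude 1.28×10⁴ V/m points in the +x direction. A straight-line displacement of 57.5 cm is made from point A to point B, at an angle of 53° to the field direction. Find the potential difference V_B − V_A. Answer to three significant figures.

-4430 V

Only the component of displacement along E changes the potential: ΔV = −E·d·cosθ.
ΔV = −(1.28×10⁴ V/m)(0.575 m)cos53° = -4430 V.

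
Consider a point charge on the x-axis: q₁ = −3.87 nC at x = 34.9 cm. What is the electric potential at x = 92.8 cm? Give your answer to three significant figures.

-60.1 V

Electric potential is a scalar, so the contributions from each charge add algebraically: V = Σ kqᵢ/rᵢ.
V = k[(-3.87×10⁻⁹)/(0.579)] = -60.1 V.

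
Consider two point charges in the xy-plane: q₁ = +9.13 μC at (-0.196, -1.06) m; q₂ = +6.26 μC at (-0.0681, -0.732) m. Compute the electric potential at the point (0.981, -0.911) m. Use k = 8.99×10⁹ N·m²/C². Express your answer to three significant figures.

Electric potential is a scalar, so the contributions from each charge add algebraically: V = Σ kqᵢ/rᵢ.
Distances from the field point to each charge: r₁ = 1.19 m, r₂ = 1.06 m.
V = k[(9.13×10⁻⁶)/(1.19) + (6.26×10⁻⁶)/(1.06)] = 1.22×10⁵ V.

1.22×10⁵ V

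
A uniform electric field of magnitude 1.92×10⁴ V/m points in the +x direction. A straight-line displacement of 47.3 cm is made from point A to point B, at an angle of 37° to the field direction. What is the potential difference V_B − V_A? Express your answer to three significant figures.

Only the component of displacement along E changes the potential: ΔV = −E·d·cosθ.
ΔV = −(1.92×10⁴ V/m)(0.473 m)cos37° = -7250 V.

-7250 V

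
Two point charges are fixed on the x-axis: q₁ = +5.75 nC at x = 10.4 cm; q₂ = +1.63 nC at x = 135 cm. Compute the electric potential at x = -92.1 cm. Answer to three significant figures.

Electric potential is a scalar, so the contributions from each charge add algebraically: V = Σ kqᵢ/rᵢ.
Distances from the field point to each charge: r₁ = 1.02 m, r₂ = 2.27 m.
V = k[(5.75×10⁻⁹)/(1.02) + (1.63×10⁻⁹)/(2.27)] = 56.9 V.

56.9 V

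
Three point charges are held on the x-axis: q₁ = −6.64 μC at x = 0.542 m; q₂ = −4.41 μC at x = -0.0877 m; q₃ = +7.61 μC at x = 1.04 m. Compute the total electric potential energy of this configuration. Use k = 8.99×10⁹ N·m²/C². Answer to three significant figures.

-0.762 J

The assembly work is the sum of pairwise potential energies, U = Σ_{i<j} kqᵢqⱼ/rᵢⱼ.
Pair separations: r₁₂ = 0.630 m, r₁₃ = 0.498 m, r₂₃ = 1.13 m.
U = (0.418) + (-0.912) + (-0.268) = -0.762 J.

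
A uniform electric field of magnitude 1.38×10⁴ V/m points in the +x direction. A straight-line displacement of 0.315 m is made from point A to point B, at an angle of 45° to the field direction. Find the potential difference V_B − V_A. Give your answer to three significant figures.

Only the component of displacement along E changes the potential: ΔV = −E·d·cosθ.
ΔV = −(1.38×10⁴ V/m)(0.315 m)cos45° = -3070 V.

-3070 V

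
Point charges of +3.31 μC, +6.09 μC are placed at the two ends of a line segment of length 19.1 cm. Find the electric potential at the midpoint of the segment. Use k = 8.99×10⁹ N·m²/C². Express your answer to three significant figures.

Electric potential is a scalar, so the contributions from each charge add algebraically: V = Σ kqᵢ/rᵢ.
Each charge is 0.0955 m from the midpoint.
V = k[(3.31×10⁻⁶)/(0.0955) + (6.09×10⁻⁶)/(0.0955)] = 8.85×10⁵ V.

8.85×10⁵ V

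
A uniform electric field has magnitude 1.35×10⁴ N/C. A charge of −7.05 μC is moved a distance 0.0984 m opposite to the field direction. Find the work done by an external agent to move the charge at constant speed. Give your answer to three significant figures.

The potential change for a displacement 0.0984 m opposite to the field direction is ΔV = +Ed = 1330 V.
W_ext = qΔV = -9.37×10⁻³ J.

-9.37×10⁻³ J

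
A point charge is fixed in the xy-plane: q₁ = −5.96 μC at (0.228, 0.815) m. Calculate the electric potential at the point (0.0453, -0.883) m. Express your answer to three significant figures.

-3.14×10⁴ V

The total potential is the scalar sum of each charge's contribution, V = Σ kqᵢ/rᵢ.
Distances from the field point to each charge: r₁ = 1.71 m.
V = k[(-5.96×10⁻⁶)/(1.71)] = -3.14×10⁴ V.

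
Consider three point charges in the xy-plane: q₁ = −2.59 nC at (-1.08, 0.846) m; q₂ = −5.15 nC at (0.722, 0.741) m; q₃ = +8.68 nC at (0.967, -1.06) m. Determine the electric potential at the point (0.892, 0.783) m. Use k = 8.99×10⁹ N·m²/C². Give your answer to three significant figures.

-234 V

Electric potential is a scalar, so the contributions from each charge add algebraically: V = Σ kqᵢ/rᵢ.
Distances from the field point to each charge: r₁ = 1.97 m, r₂ = 0.175 m, r₃ = 1.84 m.
V = k[(-2.59×10⁻⁹)/(1.97) + (-5.15×10⁻⁹)/(0.175) + (8.68×10⁻⁹)/(1.84)] = -234 V.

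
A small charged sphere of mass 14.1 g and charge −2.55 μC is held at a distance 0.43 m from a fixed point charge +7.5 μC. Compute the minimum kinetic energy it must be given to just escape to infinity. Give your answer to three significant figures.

To just escape, total mechanical energy must reach zero at infinity: ½mv²_min + U = 0, so ½mv²_min = −U = |kQq|/r.
|U| = |kQq|/r = (8.99×10⁹ N·m²/C²)(7.50×10⁻⁶)(2.55×10⁻⁶)/(0.430) = 0.400 J.

0.400 J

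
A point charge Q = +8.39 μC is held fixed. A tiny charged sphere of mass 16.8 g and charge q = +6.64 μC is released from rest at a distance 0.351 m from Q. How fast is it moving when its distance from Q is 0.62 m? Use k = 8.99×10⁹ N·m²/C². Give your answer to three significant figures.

8.58 m/s

Only the electrostatic force acts, so mechanical energy is conserved: ½mv² = U₁ − U₂ = kQq(1/r₁ − 1/r₂).
U₁ − U₂ = (8.99×10⁹ N·m²/C²)(8.39×10⁻⁶ C)(6.64×10⁻⁶ C)(1/0.351 − 1/0.620) = 0.619 J.
v = √(2·0.619/0.0168) = 8.58 m/s.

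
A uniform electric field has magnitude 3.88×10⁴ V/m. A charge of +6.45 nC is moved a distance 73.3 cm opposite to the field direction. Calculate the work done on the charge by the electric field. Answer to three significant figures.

The potential change for a displacement 73.3 cm opposite to the field direction is ΔV = +Ed = 2.84×10⁴ V.
W_field = −qΔV = -1.83×10⁻⁴ J.

-1.83×10⁻⁴ J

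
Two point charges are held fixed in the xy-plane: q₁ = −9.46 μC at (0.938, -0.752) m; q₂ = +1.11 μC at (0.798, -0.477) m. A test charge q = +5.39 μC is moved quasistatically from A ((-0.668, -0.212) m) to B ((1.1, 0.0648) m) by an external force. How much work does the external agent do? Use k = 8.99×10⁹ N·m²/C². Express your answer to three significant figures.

For quasistatic motion the external work equals the change in potential energy: W_ext = qΔV = q(V_B − V_A).
At A: distances to the source charges are 1.69 m, 1.49 m; V_A = Σ kqᵢ/rᵢ = -4.35×10⁴ V.
At B: distances to the source charges are 0.833 m, 0.620 m; V_B = Σ kqᵢ/rᵢ = -8.60×10⁴ V.
ΔV = V_B − V_A = -4.25×10⁴ V.
W_ext = qΔV = (5.39×10⁻⁶ C)(-4.25×10⁴ V) = -0.229 J.

-0.229 J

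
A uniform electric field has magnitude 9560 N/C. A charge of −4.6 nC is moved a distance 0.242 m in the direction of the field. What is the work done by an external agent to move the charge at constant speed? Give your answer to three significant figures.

1.06×10⁻⁵ J

The potential change for a displacement 0.242 m in the direction of the field is ΔV = −Ed = -2310 V.
W_ext = qΔV = 1.06×10⁻⁵ J.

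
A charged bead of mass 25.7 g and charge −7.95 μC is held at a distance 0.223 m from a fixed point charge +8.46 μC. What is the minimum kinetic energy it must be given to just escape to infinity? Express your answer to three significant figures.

2.71 J

To just escape, total mechanical energy must reach zero at infinity: ½mv²_min + U = 0, so ½mv²_min = −U = |kQq|/r.
|U| = |kQq|/r = (8.99×10⁹ N·m²/C²)(8.46×10⁻⁶)(7.95×10⁻⁶)/(0.223) = 2.71 J.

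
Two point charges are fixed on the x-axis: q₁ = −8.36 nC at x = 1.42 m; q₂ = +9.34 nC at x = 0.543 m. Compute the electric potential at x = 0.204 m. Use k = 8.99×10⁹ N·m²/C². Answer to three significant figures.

Electric potential is a scalar, so the contributions from each charge add algebraically: V = Σ kqᵢ/rᵢ.
Distances from the field point to each charge: r₁ = 1.22 m, r₂ = 0.339 m.
V = k[(-8.36×10⁻⁹)/(1.22) + (9.34×10⁻⁹)/(0.339)] = 186 V.

186 V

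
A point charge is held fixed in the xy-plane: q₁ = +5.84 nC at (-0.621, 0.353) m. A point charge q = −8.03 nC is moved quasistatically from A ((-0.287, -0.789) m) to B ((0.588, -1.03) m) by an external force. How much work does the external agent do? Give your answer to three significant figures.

For quasistatic motion the external work equals the change in potential energy: W_ext = qΔV = q(V_B − V_A).
At A: distance to the source charge is 1.19 m; V_A = kq₁/r = 44.1 V.
At B: distance to the source charge is 1.84 m; V_B = kq₁/r = 28.6 V.
ΔV = V_B − V_A = -15.5 V.
W_ext = qΔV = (-8.03×10⁻⁹ C)(-15.5 V) = 1.25×10⁻⁷ J.

1.25×10⁻⁷ J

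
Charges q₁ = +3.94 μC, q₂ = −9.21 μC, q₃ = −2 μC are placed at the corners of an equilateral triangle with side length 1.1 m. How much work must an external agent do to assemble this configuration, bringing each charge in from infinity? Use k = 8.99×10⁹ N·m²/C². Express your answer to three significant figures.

-0.210 J

The work to assemble the configuration equals its total potential energy, U = Σ kqᵢqⱼ/rᵢⱼ over all pairs.
All three pair separations equal the side length, 1.10 m.
U = (-0.297) + (-0.0644) + (0.151) = -0.210 J.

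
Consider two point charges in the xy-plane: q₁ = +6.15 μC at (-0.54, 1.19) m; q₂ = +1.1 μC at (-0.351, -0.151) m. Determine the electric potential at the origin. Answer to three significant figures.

6.82×10⁴ V

Electric potential is a scalar, so the contributions from each charge add algebraically: V = Σ kqᵢ/rᵢ.
Distances from the field point to each charge: r₁ = 1.31 m, r₂ = 0.382 m.
V = k[(6.15×10⁻⁶)/(1.31) + (1.10×10⁻⁶)/(0.382)] = 6.82×10⁴ V.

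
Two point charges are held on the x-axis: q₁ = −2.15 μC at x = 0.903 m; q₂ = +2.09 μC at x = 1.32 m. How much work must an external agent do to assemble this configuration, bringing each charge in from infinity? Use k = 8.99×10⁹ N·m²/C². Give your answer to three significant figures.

-0.0969 J

The assembly work is the sum of pairwise potential energies, U = Σ_{i<j} kqᵢqⱼ/rᵢⱼ.
Pair separations: r₁₂ = 0.417 m.
U = (-0.0969) = -0.0969 J.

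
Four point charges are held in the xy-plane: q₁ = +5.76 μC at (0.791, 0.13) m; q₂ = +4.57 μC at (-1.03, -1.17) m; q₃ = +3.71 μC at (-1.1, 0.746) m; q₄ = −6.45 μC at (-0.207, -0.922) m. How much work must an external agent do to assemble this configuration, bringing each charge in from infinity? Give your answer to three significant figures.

The assembly work is the sum of pairwise potential energies, U = Σ_{i<j} kqᵢqⱼ/rᵢⱼ.
Pair separations: r₁₂ = 2.24 m, r₁₃ = 1.99 m, r₁₄ = 1.45 m, r₂₃ = 1.92 m, r₂₄ = 0.860 m, r₃₄ = 1.89 m.
Summing all 6 pair terms gives U = -0.370 J.

-0.370 J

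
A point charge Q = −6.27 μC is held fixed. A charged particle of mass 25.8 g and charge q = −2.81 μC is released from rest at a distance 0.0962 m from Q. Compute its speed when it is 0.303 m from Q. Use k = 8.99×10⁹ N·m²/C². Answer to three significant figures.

9.33 m/s

Only the electrostatic force acts, so mechanical energy is conserved: ½mv² = U₁ − U₂ = kQq(1/r₁ − 1/r₂).
U₁ − U₂ = (8.99×10⁹ N·m²/C²)(-6.27×10⁻⁶ C)(-2.81×10⁻⁶ C)(1/0.0962 − 1/0.303) = 1.12 J.
v = √(2·1.12/0.0258) = 9.33 m/s.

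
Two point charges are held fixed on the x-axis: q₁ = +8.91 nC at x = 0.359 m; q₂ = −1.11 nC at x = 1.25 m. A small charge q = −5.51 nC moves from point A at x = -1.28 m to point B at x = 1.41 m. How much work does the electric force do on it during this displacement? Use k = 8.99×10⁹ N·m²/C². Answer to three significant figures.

-1.71×10⁻⁷ J

The work done by the electric force is W_field = −ΔU = −q(V_B − V_A) = q(V_A − V_B).
At A: distances to the source charges are 1.64 m, 2.53 m; V_A = Σ kqᵢ/rᵢ = 44.9 V.
At B: distances to the source charges are 1.05 m, 0.160 m; V_B = Σ kqᵢ/rᵢ = 13.8 V.
ΔV = V_B − V_A = -31.1 V.
W_field = −qΔV = −(-5.51×10⁻⁹ C)(-31.1 V) = -1.71×10⁻⁷ J.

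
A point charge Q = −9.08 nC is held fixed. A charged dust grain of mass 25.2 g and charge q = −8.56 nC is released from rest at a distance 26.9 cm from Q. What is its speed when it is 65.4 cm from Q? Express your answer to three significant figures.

0.0110 m/s

Only the electrostatic force acts, so mechanical energy is conserved: ½mv² = U₁ − U₂ = kQq(1/r₁ − 1/r₂).
U₁ − U₂ = (8.99×10⁹ N·m²/C²)(-9.08×10⁻⁹ C)(-8.56×10⁻⁹ C)(1/0.269 − 1/0.654) = 1.53×10⁻⁶ J.
v = √(2·1.53×10⁻⁶/0.0252) = 0.0110 m/s.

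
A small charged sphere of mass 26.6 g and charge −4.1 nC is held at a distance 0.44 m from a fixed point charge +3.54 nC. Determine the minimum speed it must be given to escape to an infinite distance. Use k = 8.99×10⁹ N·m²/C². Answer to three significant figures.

To just escape, total mechanical energy must reach zero at infinity: ½mv²_min + U = 0, so ½mv²_min = −U = |kQq|/r.
|U| = |kQq|/r = (8.99×10⁹ N·m²/C²)(3.54×10⁻⁹)(4.10×10⁻⁹)/(0.440) = 2.97×10⁻⁷ J.
v_min = √(2|U|/m) = √(2·2.97×10⁻⁷/0.0266) = 4.72×10⁻³ m/s.

4.72×10⁻³ m/s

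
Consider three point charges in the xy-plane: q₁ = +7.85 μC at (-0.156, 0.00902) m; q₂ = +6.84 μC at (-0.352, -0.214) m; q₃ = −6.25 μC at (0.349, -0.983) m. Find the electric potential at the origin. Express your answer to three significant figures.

The total potential is the scalar sum of each charge's contribution, V = Σ kqᵢ/rᵢ.
Distances from the field point to each charge: r₁ = 0.156 m, r₂ = 0.412 m, r₃ = 1.04 m.
V = k[(7.85×10⁻⁶)/(0.156) + (6.84×10⁻⁶)/(0.412) + (-6.25×10⁻⁶)/(1.04)] = 5.47×10⁵ V.

5.47×10⁵ V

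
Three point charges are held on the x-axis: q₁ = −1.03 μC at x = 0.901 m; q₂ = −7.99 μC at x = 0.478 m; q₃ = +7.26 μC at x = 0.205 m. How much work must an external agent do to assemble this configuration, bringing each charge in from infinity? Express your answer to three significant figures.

The work to assemble the configuration equals its total potential energy, U = Σ kqᵢqⱼ/rᵢⱼ over all pairs.
Pair separations: r₁₂ = 0.423 m, r₁₃ = 0.696 m, r₂₃ = 0.273 m.
U = (0.175) + (-0.0966) + (-1.91) = -1.83 J.

-1.83 J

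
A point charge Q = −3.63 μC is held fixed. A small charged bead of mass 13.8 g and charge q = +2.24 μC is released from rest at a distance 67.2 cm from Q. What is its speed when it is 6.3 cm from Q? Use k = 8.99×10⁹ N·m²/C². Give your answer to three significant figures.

Only the electrostatic force acts, so mechanical energy is conserved: ½mv² = U₁ − U₂ = kQq(1/r₁ − 1/r₂).
U₁ − U₂ = (8.99×10⁹ N·m²/C²)(-3.63×10⁻⁶ C)(2.24×10⁻⁶ C)(1/0.672 − 1/0.0630) = 1.05 J.
v = √(2·1.05/0.0138) = 12.3 m/s.

12.3 m/s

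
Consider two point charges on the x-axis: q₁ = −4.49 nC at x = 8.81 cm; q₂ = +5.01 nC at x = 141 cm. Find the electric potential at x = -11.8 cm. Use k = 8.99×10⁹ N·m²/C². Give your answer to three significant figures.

-166 V

Electric potential is a scalar, so the contributions from each charge add algebraically: V = Σ kqᵢ/rᵢ.
Distances from the field point to each charge: r₁ = 0.206 m, r₂ = 1.53 m.
V = k[(-4.49×10⁻⁹)/(0.206) + (5.01×10⁻⁹)/(1.53)] = -166 V.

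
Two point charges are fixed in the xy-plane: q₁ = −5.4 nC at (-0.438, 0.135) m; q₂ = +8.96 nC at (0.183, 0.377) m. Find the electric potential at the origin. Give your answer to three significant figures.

86.3 V

Electric potential is a scalar, so the contributions from each charge add algebraically: V = Σ kqᵢ/rᵢ.
Distances from the field point to each charge: r₁ = 0.458 m, r₂ = 0.419 m.
V = k[(-5.40×10⁻⁹)/(0.458) + (8.96×10⁻⁹)/(0.419)] = 86.3 V.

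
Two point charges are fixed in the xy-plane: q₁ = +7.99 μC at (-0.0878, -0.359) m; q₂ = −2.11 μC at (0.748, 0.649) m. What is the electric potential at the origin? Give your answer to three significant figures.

The total potential is the scalar sum of each charge's contribution, V = Σ kqᵢ/rᵢ.
Distances from the field point to each charge: r₁ = 0.370 m, r₂ = 0.990 m.
V = k[(7.99×10⁻⁶)/(0.370) + (-2.11×10⁻⁶)/(0.990)] = 1.75×10⁵ V.

1.75×10⁵ V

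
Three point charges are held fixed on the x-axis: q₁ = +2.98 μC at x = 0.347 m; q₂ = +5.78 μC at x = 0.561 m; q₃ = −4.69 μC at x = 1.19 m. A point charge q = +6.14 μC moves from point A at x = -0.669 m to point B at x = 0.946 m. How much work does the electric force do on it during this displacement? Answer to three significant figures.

The work done by the electric force is W_field = −ΔU = −q(V_B − V_A) = q(V_A − V_B).
At A: distances to the source charges are 1.02 m, 1.23 m, 1.86 m; V_A = Σ kqᵢ/rᵢ = 4.59×10⁴ V.
At B: distances to the source charges are 0.599 m, 0.385 m, 0.244 m; V_B = Σ kqᵢ/rᵢ = 6890 V.
ΔV = V_B − V_A = -3.90×10⁴ V.
W_field = −qΔV = −(6.14×10⁻⁶ C)(-3.90×10⁴ V) = 0.240 J.

0.240 J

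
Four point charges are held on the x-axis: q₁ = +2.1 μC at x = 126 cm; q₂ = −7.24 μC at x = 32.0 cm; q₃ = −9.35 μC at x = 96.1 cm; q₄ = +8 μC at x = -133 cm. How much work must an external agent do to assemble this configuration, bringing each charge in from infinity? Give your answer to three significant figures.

-0.337 J

The assembly work is the sum of pairwise potential energies, U = Σ_{i<j} kqᵢqⱼ/rᵢⱼ.
Pair separations: r₁₂ = 0.940 m, r₁₃ = 0.299 m, r₁₄ = 2.59 m, r₂₃ = 0.641 m, r₂₄ = 1.65 m, r₃₄ = 2.29 m.
Summing all 6 pair terms gives U = -0.337 J.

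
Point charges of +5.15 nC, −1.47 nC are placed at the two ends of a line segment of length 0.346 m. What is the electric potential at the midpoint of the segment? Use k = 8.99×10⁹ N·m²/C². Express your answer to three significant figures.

191 V

Electric potential is a scalar, so the contributions from each charge add algebraically: V = Σ kqᵢ/rᵢ.
Each charge is 0.173 m from the midpoint.
V = k[(5.15×10⁻⁹)/(0.173) + (-1.47×10⁻⁹)/(0.173)] = 191 V.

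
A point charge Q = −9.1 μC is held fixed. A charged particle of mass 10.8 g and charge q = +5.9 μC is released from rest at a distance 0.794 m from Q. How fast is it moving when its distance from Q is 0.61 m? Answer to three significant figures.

5.83 m/s

Only the electrostatic force acts, so mechanical energy is conserved: ½mv² = U₁ − U₂ = kQq(1/r₁ − 1/r₂).
U₁ − U₂ = (8.99×10⁹ N·m²/C²)(-9.10×10⁻⁶ C)(5.90×10⁻⁶ C)(1/0.794 − 1/0.610) = 0.183 J.
v = √(2·0.183/0.0108) = 5.83 m/s.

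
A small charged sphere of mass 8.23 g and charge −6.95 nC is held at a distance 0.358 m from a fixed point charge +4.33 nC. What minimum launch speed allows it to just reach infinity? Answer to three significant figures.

0.0136 m/s

To just escape, total mechanical energy must reach zero at infinity: ½mv²_min + U = 0, so ½mv²_min = −U = |kQq|/r.
|U| = |kQq|/r = (8.99×10⁹ N·m²/C²)(4.33×10⁻⁹)(6.95×10⁻⁹)/(0.358) = 7.56×10⁻⁷ J.
v_min = √(2|U|/m) = √(2·7.56×10⁻⁷/8.23×10⁻³) = 0.0136 m/s.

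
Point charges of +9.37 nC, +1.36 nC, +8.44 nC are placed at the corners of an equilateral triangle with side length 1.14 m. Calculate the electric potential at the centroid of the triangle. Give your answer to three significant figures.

Electric potential is a scalar, so the contributions from each charge add algebraically: V = Σ kqᵢ/rᵢ.
The distance from each vertex to the centroid is a/√3 = 0.658 m.
V = k[(9.37×10⁻⁹)/(0.658) + (1.36×10⁻⁹)/(0.658) + (8.44×10⁻⁹)/(0.658)] = 262 V.

262 V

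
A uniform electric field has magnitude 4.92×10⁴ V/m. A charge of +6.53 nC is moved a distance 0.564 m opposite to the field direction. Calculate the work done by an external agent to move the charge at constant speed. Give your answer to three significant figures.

1.81×10⁻⁴ J

The potential change for a displacement 0.564 m opposite to the field direction is ΔV = +Ed = 2.77×10⁴ V.
W_ext = qΔV = 1.81×10⁻⁴ J.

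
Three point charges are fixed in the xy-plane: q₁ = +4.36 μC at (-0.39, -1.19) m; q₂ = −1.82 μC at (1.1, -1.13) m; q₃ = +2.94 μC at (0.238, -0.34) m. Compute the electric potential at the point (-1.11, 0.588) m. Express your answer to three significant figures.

The total potential is the scalar sum of each charge's contribution, V = Σ kqᵢ/rᵢ.
Distances from the field point to each charge: r₁ = 1.92 m, r₂ = 2.80 m, r₃ = 1.64 m.
V = k[(4.36×10⁻⁶)/(1.92) + (-1.82×10⁻⁶)/(2.80) + (2.94×10⁻⁶)/(1.64)] = 3.07×10⁴ V.

3.07×10⁴ V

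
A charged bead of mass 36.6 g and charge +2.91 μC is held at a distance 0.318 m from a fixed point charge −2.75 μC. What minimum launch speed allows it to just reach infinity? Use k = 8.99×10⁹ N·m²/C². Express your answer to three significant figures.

3.52 m/s

To just escape, total mechanical energy must reach zero at infinity: ½mv²_min + U = 0, so ½mv²_min = −U = |kQq|/r.
|U| = |kQq|/r = (8.99×10⁹ N·m²/C²)(2.75×10⁻⁶)(2.91×10⁻⁶)/(0.318) = 0.226 J.
v_min = √(2|U|/m) = √(2·0.226/0.0366) = 3.52 m/s.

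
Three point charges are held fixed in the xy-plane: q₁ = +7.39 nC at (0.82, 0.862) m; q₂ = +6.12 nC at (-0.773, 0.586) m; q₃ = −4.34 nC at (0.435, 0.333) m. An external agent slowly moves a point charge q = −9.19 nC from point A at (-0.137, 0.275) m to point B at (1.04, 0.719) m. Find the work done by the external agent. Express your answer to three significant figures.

-1.47×10⁻⁶ J

For quasistatic motion the external work equals the change in potential energy: W_ext = qΔV = q(V_B − V_A).
At A: distances to the source charges are 1.12 m, 0.708 m, 0.575 m; V_A = Σ kqᵢ/rᵢ = 69.0 V.
At B: distances to the source charges are 0.262 m, 1.82 m, 0.718 m; V_B = Σ kqᵢ/rᵢ = 229 V.
ΔV = V_B − V_A = 160 V.
W_ext = qΔV = (-9.19×10⁻⁹ C)(160 V) = -1.47×10⁻⁶ J.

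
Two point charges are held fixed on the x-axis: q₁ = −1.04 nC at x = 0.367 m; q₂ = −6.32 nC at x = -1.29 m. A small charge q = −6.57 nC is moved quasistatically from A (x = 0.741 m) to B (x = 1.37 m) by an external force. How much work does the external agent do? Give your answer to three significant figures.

For quasistatic motion the external work equals the change in potential energy: W_ext = qΔV = q(V_B − V_A).
At A: distances to the source charges are 0.374 m, 2.03 m; V_A = Σ kqᵢ/rᵢ = -53.0 V.
At B: distances to the source charges are 1.00 m, 2.66 m; V_B = Σ kqᵢ/rᵢ = -30.7 V.
ΔV = V_B − V_A = 22.3 V.
W_ext = qΔV = (-6.57×10⁻⁹ C)(22.3 V) = -1.46×10⁻⁷ J.

-1.46×10⁻⁷ J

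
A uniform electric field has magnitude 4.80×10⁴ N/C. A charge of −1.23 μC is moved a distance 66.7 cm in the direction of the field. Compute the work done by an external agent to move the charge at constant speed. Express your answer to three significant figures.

0.0394 J

The potential change for a displacement 66.7 cm in the direction of the field is ΔV = −Ed = -3.20×10⁴ V.
W_ext = qΔV = 0.0394 J.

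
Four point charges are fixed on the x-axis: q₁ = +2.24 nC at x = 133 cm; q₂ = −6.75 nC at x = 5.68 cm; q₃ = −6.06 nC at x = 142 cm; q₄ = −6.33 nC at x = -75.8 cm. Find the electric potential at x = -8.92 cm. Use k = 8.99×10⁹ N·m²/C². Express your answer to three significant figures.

-523 V

The total potential is the scalar sum of each charge's contribution, V = Σ kqᵢ/rᵢ.
Distances from the field point to each charge: r₁ = 1.42 m, r₂ = 0.146 m, r₃ = 1.51 m, r₄ = 0.669 m.
V = k[(2.24×10⁻⁹)/(1.42) + (-6.75×10⁻⁹)/(0.146) + (-6.06×10⁻⁹)/(1.51) + (-6.33×10⁻⁹)/(0.669)] = -523 V.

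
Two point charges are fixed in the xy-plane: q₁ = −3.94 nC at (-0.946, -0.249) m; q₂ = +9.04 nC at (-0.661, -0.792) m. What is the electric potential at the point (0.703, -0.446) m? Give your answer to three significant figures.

36.4 V

Electric potential is a scalar, so the contributions from each charge add algebraically: V = Σ kqᵢ/rᵢ.
Distances from the field point to each charge: r₁ = 1.66 m, r₂ = 1.41 m.
V = k[(-3.94×10⁻⁹)/(1.66) + (9.04×10⁻⁹)/(1.41)] = 36.4 V.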